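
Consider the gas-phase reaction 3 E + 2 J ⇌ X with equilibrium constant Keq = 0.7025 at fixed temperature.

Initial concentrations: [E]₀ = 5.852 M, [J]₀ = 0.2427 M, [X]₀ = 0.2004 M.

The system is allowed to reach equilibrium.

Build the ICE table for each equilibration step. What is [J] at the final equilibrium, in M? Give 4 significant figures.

Q₀ = 0.01698 vs Keq = 0.7025 ⇒ Q<K, forward
Step 1:
                    E           J           X
  init          5.852      0.2427      0.2004
  Δ           -0.2897     -0.1931     0.09657
  eq            5.562     0.04956       0.297
  solve Keq expr → x = 0.09657; check Q = 0.7025

[J]_eq = 0.04956 M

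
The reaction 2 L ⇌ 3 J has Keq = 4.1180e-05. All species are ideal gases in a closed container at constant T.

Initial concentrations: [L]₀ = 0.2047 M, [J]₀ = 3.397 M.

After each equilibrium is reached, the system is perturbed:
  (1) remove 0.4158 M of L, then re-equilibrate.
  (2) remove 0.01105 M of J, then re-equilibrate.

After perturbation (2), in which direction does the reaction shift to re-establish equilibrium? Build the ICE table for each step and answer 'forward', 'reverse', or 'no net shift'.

Direction: forward

Q₀ = 935.5 vs Keq = 4.1180e-05 ⇒ Q>K, reverse
Step 1:
                   L          J
  init        0.2047      3.397
  Δ            2.223     -3.335
  eq           2.428    0.06238
  solve Keq expr → x = -1.112; check Q = 4.1180e-05
Then remove 0.4158 M of L.
Step 2:
                   L          J
  init         2.012    0.06238
  Δ         0.004836  -0.007255
  eq           2.017    0.05512
  solve Keq expr → x = -0.002418; check Q = 4.1180e-05
Then remove 0.01105 M of J.
Step 3:
                   L          J
  init         2.017    0.04407
  Δ        -0.007278    0.01092
  eq            2.01    0.05499
  solve Keq expr → x = 0.003639; check Q = 4.1180e-05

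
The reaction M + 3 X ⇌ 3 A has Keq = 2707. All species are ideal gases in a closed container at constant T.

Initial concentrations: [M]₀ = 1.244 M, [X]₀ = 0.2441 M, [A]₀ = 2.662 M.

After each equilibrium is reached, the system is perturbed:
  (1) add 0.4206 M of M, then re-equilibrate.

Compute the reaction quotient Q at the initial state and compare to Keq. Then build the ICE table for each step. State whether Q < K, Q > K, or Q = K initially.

Q₀ = 1043 vs Keq = 2707 ⇒ Q<K, forward
Step 1:
                    M           X           A
  I             1.244      0.2441       2.662
  C          -0.02047     -0.0614      0.0614
  E             1.224      0.1827       2.723
  solve Keq expr → x = 0.02047; check Q = 2707
Then add 0.4206 M of M.
Step 2:
                    M           X           A
  I             1.644      0.1827       2.723
  C         -0.005328    -0.01598     0.01598
  E             1.639      0.1667       2.739
  solve Keq expr → x = 0.005328; check Q = 2707

Q₀ = 1043; Q < K (proceeds forward)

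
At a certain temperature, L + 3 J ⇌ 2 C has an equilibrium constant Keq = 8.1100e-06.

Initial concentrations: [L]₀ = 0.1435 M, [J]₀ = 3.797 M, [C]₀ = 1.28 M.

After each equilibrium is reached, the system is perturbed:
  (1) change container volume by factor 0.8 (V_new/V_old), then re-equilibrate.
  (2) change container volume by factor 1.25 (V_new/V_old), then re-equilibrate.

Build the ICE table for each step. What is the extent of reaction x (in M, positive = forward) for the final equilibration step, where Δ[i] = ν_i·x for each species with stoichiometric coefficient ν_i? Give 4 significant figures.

x = -0.00408 M

Q₀ = 0.2086 vs Keq = 8.1100e-06 ⇒ Q>K, reverse
Step 1:
                    L           J           C
  Initial      0.1435       3.797        1.28
  Change       0.6232        1.87      -1.246
  Equil        0.7667       5.667     0.03364
  solve Keq expr → x = -0.6232; check Q = 8.1100e-06
Then change container volume by factor 0.8 (V_new/V_old).
Step 2:
                    L           J           C
  Initial      0.9584       7.083     0.04204
  Change    -0.005101     -0.0153      0.0102
  Equil        0.9533       7.068     0.05225
  solve Keq expr → x = 0.005101; check Q = 8.1100e-06
Then change container volume by factor 1.25 (V_new/V_old).
Step 3:
                    L           J           C
  Initial      0.7626       5.654      0.0418
  Change      0.00408     0.01224   -0.008161
  Equil        0.7667       5.667     0.03364
  solve Keq expr → x = -0.00408; check Q = 8.1100e-06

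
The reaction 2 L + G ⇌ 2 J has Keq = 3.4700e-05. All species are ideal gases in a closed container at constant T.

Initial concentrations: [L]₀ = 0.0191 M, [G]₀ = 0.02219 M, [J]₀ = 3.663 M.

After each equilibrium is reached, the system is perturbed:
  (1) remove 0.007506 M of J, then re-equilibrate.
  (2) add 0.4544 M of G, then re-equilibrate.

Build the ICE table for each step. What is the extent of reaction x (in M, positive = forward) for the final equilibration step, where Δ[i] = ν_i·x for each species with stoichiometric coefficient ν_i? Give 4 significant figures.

Q₀ = 1.6575e+06 vs Keq = 3.4700e-05 ⇒ Q>K, reverse
Step 1:
                   L          G          J
  Initial     0.0191    0.02219      3.663
  Change       3.634      1.817     -3.634
  Equil        3.653      1.839    0.02918
  solve Keq expr → x = -1.817; check Q = 3.4700e-05
Then remove 0.007506 M of J.
Step 2:
                   L          G          J
  Initial      3.653      1.839    0.02168
  Change   -0.007417  -0.003709   0.007417
  Equil        3.646      1.835    0.02909
  solve Keq expr → x = 0.003709; check Q = 3.4700e-05
Then add 0.4544 M of G.
Step 3:
                   L          G          J
  Initial      3.646       2.29    0.02909
  Change   -0.003361   -0.00168   0.003361
  Equil        3.642      2.288    0.03245
  solve Keq expr → x = 0.00168; check Q = 3.4700e-05

x = 0.00168 M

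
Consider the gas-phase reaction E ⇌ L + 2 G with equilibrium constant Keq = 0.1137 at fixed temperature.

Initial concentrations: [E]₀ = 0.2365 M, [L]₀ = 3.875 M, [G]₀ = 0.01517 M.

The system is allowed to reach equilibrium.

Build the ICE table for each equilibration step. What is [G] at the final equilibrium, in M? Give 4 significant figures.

Q₀ = 0.003771 vs Keq = 0.1137 ⇒ Q<K, forward
Step 1:
                    E           L           G
  I            0.2365       3.875     0.01517
  C          -0.03108     0.03108     0.06216
  E            0.2054       3.906     0.07733
  solve Keq expr → x = 0.03108; check Q = 0.1137

[G]_eq = 0.07733 M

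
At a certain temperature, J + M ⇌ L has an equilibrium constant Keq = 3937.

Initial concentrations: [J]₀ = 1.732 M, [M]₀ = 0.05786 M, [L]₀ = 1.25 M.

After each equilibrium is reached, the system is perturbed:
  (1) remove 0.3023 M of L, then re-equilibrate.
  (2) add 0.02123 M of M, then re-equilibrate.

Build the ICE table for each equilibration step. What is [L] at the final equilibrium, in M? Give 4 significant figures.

[L]_eq = 1.027 M

Q₀ = 12.47 vs Keq = 3937 ⇒ Q<K, forward
Step 1:
                   J          M          L
  Initial      1.732    0.05786       1.25
  Change    -0.05766   -0.05766    0.05766
  Equil        1.674 1.9837e-04      1.308
  solve Keq expr → x = 0.05766; check Q = 3937
Then remove 0.3023 M of L.
Step 2:
                   J          M          L
  Initial      1.674 1.9837e-04      1.005
  Change  -4.5848e-05 -4.5848e-05 4.5848e-05
  Equil        1.674 1.5253e-04      1.005
  solve Keq expr → x = 4.5848e-05; check Q = 3937
Then add 0.02123 M of M.
Step 3:
                   J          M          L
  Initial      1.674    0.02138      1.005
  Change    -0.02122   -0.02122    0.02122
  Equil        1.653 1.5775e-04      1.027
  solve Keq expr → x = 0.02122; check Q = 3937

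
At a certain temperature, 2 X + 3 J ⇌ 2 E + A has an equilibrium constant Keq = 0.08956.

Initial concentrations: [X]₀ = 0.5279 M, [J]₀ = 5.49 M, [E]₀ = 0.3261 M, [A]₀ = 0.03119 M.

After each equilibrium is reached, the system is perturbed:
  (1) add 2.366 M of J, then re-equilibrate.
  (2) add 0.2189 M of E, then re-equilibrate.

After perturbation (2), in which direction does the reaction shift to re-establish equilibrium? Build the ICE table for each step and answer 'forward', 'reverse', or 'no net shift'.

Direction: reverse

Q₀ = 7.1928e-05 vs Keq = 0.08956 ⇒ Q<K, forward
Step 1:
                    X           J           E           A
  init         0.5279        5.49      0.3261     0.03119
  Δ           -0.4152     -0.6228      0.4152      0.2076
  eq           0.1127       4.867      0.7413      0.2388
  solve Keq expr → x = 0.2076; check Q = 0.08956
Then add 2.366 M of J.
Step 2:
                    X           J           E           A
  init         0.1127       7.233      0.7413      0.2388
  Δ          -0.04305    -0.06458     0.04305     0.02153
  eq          0.06967       7.169      0.7843      0.2603
  solve Keq expr → x = 0.02153; check Q = 0.08956
Then add 0.2189 M of E.
Step 3:
                    X           J           E           A
  init        0.06967       7.169       1.003      0.2603
  Δ           0.01619     0.02429    -0.01619   -0.008097
  eq          0.08586       7.193       0.987      0.2522
  solve Keq expr → x = -0.008097; check Q = 0.08956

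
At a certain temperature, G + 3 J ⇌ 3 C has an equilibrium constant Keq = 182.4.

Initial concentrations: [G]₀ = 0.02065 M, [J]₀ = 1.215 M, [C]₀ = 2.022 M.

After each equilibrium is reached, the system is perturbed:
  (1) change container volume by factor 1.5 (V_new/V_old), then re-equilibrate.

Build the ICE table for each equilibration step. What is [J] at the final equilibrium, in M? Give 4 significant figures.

[J]_eq = 0.8344 M

Q₀ = 223.2 vs Keq = 182.4 ⇒ Q>K, reverse
Step 1:
                  G         J         C
  Initial   0.02065     1.215     2.022
  Change   0.003573   0.01072  -0.01072
  Equil     0.02422     1.226     2.011
  solve Keq expr → x = -0.003573; check Q = 182.4
Then change container volume by factor 1.5 (V_new/V_old).
Step 2:
                  G         J         C
  Initial   0.01615    0.8171     1.341
  Change    0.00574   0.01722  -0.01722
  Equil     0.02189    0.8344     1.324
  solve Keq expr → x = -0.00574; check Q = 182.4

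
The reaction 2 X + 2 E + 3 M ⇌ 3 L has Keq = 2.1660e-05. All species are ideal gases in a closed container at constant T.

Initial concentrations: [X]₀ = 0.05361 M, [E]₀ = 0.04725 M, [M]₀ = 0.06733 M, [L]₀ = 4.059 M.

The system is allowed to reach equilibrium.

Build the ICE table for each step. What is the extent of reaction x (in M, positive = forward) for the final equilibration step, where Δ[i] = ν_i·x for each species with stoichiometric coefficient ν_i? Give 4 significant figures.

x = -1.233 M

Q₀ = 3.4146e+10 vs Keq = 2.1660e-05 ⇒ Q>K, reverse
Step 1:
                   X          E          M          L
  init       0.05361    0.04725    0.06733      4.059
  Δ            2.466      2.466        3.7       -3.7
  eq            2.52      2.514      3.767     0.3595
  solve Keq expr → x = -1.233; check Q = 2.1660e-05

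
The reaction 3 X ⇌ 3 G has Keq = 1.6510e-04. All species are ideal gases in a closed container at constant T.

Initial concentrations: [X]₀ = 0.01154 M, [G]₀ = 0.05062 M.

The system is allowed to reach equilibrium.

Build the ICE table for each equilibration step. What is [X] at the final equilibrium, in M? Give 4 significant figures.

Q₀ = 84.4 vs Keq = 1.6510e-04 ⇒ Q>K, reverse
Step 1:
                    X           G
  init        0.01154     0.05062
  Δ           0.04739    -0.04739
  eq          0.05893    0.003233
  solve Keq expr → x = -0.0158; check Q = 1.6510e-04

[X]_eq = 0.05893 M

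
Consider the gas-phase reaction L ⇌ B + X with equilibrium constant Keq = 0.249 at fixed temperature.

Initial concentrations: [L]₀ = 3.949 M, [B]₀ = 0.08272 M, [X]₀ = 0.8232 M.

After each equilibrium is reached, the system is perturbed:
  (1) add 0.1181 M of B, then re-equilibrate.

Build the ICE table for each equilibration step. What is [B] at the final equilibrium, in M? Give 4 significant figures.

Q₀ = 0.01724 vs Keq = 0.249 ⇒ Q<K, forward
Step 1:
                  L         B         X
  Initial     3.949   0.08272    0.8232
  Change      -0.54      0.54      0.54
  Equil       3.409    0.6227     1.363
  solve Keq expr → x = 0.54; check Q = 0.249
Then add 0.1181 M of B.
Step 2:
                  L         B         X
  Initial     3.409    0.7408     1.363
  Change    0.07053  -0.07053  -0.07053
  Equil        3.48    0.6703     1.293
  solve Keq expr → x = -0.07053; check Q = 0.249

[B]_eq = 0.6703 M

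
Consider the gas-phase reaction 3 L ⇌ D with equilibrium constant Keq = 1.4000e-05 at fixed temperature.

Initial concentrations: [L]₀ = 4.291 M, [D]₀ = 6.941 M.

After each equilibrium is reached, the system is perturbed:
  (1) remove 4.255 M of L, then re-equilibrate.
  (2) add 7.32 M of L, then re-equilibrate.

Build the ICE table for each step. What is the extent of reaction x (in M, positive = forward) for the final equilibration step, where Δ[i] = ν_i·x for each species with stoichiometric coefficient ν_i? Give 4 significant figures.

x = 0.165 M

Q₀ = 0.08785 vs Keq = 1.4000e-05 ⇒ Q>K, reverse
Step 1:
                   L          D
  init         4.291      6.941
  Δ            20.21     -6.735
  eq            24.5     0.2058
  solve Keq expr → x = -6.735; check Q = 1.4000e-05
Then remove 4.255 M of L.
Step 2:
                   L          D
  init         20.24     0.2058
  Δ           0.2557   -0.08524
  eq            20.5     0.1206
  solve Keq expr → x = -0.08524; check Q = 1.4000e-05
Then add 7.32 M of L.
Step 3:
                   L          D
  init         27.82     0.1206
  Δ           -0.495      0.165
  eq           27.32     0.2856
  solve Keq expr → x = 0.165; check Q = 1.4000e-05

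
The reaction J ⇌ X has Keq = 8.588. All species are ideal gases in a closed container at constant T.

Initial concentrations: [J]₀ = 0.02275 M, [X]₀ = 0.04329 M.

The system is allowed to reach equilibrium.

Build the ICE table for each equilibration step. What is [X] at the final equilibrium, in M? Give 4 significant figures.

[X]_eq = 0.05915 M

Q₀ = 1.903 vs Keq = 8.588 ⇒ Q<K, forward
Step 1:
                  J         X
  I         0.02275   0.04329
  C        -0.01586   0.01586
  E        0.006888   0.05915
  solve Keq expr → x = 0.01586; check Q = 8.588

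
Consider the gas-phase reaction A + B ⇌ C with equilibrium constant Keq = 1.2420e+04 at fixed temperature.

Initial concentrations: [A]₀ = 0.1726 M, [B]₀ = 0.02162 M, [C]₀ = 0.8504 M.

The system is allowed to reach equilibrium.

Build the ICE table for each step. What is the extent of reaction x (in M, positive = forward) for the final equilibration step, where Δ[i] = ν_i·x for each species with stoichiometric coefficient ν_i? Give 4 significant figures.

x = 0.02116 M

Q₀ = 227.9 vs Keq = 1.2420e+04 ⇒ Q<K, forward
Step 1:
                   A          B          C
  I           0.1726    0.02162     0.8504
  C         -0.02116   -0.02116    0.02116
  E           0.1514 4.6337e-04     0.8716
  solve Keq expr → x = 0.02116; check Q = 1.2420e+04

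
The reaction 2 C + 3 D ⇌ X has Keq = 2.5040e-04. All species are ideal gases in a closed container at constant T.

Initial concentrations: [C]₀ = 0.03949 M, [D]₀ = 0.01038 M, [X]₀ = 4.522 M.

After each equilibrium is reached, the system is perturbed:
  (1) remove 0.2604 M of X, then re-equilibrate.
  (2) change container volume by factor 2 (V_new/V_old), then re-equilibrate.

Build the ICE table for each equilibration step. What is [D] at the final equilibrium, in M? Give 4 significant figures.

[D]_eq = 5.162 M

Q₀ = 2.5928e+09 vs Keq = 2.5040e-04 ⇒ Q>K, reverse
Step 1:
                  C         D         X
  Initial   0.03949   0.01038     4.522
  Change      4.772     7.158    -2.386
  Equil       4.812     7.169     2.136
  solve Keq expr → x = -2.386; check Q = 2.5040e-04
Then remove 0.2604 M of X.
Step 2:
                  C         D         X
  Initial     4.812     7.169     1.875
  Change   -0.09869    -0.148   0.04934
  Equil       4.713     7.021     1.925
  solve Keq expr → x = 0.04934; check Q = 2.5040e-04
Then change container volume by factor 2 (V_new/V_old).
Step 3:
                  C         D         X
  Initial     2.357      3.51    0.9624
  Change      1.101     1.652   -0.5506
  Equil       3.458     5.162    0.4118
  solve Keq expr → x = -0.5506; check Q = 2.5040e-04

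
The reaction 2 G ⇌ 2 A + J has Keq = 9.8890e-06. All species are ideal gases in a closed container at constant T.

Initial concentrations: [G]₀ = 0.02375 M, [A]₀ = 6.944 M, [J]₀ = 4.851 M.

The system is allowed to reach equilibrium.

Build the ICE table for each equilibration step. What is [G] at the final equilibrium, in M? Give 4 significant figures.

Q₀ = 4.1469e+05 vs Keq = 9.8890e-06 ⇒ Q>K, reverse
Step 1:
                  G         A         J
  Initial   0.02375     6.944     4.851
  Change      6.925    -6.925    -3.463
  Equil       6.949   0.01855     1.388
  solve Keq expr → x = -3.463; check Q = 9.8890e-06

[G]_eq = 6.949 M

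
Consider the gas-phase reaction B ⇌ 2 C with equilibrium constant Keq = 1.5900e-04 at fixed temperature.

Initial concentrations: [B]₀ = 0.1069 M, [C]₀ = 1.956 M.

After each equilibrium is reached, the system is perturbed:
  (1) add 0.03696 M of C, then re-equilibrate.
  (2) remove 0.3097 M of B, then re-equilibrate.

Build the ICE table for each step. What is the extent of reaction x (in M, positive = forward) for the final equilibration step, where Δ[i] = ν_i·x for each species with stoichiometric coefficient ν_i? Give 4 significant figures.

Q₀ = 35.79 vs Keq = 1.5900e-04 ⇒ Q>K, reverse
Step 1:
                    B           C
  Initial      0.1069       1.956
  Change       0.9715      -1.943
  Equil         1.078     0.01309
  solve Keq expr → x = -0.9715; check Q = 1.5900e-04
Then add 0.03696 M of C.
Step 2:
                    B           C
  Initial       1.078     0.05005
  Change      0.01842    -0.03685
  Equil         1.097     0.01321
  solve Keq expr → x = -0.01842; check Q = 1.5900e-04
Then remove 0.3097 M of B.
Step 3:
                    B           C
  Initial      0.7871     0.01321
  Change     0.001006   -0.002012
  Equil        0.7881     0.01119
  solve Keq expr → x = -0.001006; check Q = 1.5900e-04

x = -0.001006 M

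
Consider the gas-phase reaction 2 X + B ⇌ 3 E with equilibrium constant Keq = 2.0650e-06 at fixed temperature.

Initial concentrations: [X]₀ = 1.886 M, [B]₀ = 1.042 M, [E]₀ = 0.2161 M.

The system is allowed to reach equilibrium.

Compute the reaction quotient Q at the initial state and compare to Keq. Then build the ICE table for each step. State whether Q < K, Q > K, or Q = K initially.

Q₀ = 0.002723 vs Keq = 2.0650e-06 ⇒ Q>K, reverse
Step 1:
                    X           B           E
  Initial       1.886       1.042      0.2161
  Change       0.1301     0.06503     -0.1951
  Equil         2.016       1.107     0.02102
  solve Keq expr → x = -0.06503; check Q = 2.0650e-06

Q₀ = 0.002723; Q > K (proceeds reverse)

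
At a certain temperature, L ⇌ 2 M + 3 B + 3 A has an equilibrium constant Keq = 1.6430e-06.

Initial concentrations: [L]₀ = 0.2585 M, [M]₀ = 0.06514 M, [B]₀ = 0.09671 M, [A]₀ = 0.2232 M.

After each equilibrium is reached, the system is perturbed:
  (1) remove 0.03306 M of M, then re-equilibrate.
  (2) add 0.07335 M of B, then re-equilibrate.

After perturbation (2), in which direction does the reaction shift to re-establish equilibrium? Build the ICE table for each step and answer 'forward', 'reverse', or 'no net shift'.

Direction: reverse

Q₀ = 1.6509e-07 vs Keq = 1.6430e-06 ⇒ Q<K, forward
Step 1:
                    L           M           B           A
  init         0.2585     0.06514     0.09671      0.2232
  Δ          -0.01351     0.02701     0.04052     0.04052
  eq            0.245     0.09215      0.1372      0.2637
  solve Keq expr → x = 0.01351; check Q = 1.6430e-06
Then remove 0.03306 M of M.
Step 2:
                    L           M           B           A
  init          0.245     0.05909      0.1372      0.2637
  Δ         -0.005512     0.01102     0.01654     0.01654
  eq           0.2395     0.07012      0.1538      0.2803
  solve Keq expr → x = 0.005512; check Q = 1.6430e-06
Then add 0.07335 M of B.
Step 3:
                    L           M           B           A
  init         0.2395     0.07012      0.2271      0.2803
  Δ          0.008099     -0.0162     -0.0243     -0.0243
  eq           0.2476     0.05392      0.2028       0.256
  solve Keq expr → x = -0.008099; check Q = 1.6430e-06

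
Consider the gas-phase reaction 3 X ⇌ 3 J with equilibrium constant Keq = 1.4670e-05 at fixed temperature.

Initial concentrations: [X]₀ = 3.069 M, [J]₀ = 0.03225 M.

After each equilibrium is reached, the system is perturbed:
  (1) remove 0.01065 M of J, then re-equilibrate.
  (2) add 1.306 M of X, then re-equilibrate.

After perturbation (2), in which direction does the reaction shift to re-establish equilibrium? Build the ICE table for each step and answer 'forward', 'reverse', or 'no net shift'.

Direction: forward

Q₀ = 1.1604e-06 vs Keq = 1.4670e-05 ⇒ Q<K, forward
Step 1:
                    X           J
  Initial       3.069     0.03225
  Change     -0.04185     0.04185
  Equil         3.027      0.0741
  solve Keq expr → x = 0.01395; check Q = 1.4670e-05
Then remove 0.01065 M of J.
Step 2:
                    X           J
  Initial       3.027     0.06345
  Change      -0.0104      0.0104
  Equil         3.017     0.07385
  solve Keq expr → x = 0.003465; check Q = 1.4670e-05
Then add 1.306 M of X.
Step 3:
                    X           J
  Initial       4.323     0.07385
  Change     -0.03121     0.03121
  Equil         4.292      0.1051
  solve Keq expr → x = 0.0104; check Q = 1.4670e-05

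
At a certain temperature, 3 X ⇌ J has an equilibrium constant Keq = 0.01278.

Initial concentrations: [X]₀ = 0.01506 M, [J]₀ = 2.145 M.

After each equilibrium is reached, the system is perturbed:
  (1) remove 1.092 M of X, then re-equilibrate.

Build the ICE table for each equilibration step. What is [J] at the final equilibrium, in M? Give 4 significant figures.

Q₀ = 6.2799e+05 vs Keq = 0.01278 ⇒ Q>K, reverse
Step 1:
                  X         J
  I         0.01506     2.145
  C           3.984    -1.328
  E           3.999    0.8171
  solve Keq expr → x = -1.328; check Q = 0.01278
Then remove 1.092 M of X.
Step 2:
                  X         J
  I           2.907    0.8171
  C          0.6809    -0.227
  E           3.588    0.5901
  solve Keq expr → x = -0.227; check Q = 0.01278

[J]_eq = 0.5901 M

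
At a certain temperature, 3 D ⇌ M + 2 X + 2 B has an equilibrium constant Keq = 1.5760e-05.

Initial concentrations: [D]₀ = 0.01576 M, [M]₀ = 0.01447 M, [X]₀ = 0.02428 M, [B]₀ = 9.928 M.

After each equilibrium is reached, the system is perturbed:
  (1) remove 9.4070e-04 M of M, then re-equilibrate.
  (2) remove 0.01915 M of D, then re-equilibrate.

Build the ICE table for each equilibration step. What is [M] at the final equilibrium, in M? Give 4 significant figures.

[M]_eq = 0.001421 M

Q₀ = 214.8 vs Keq = 1.5760e-05 ⇒ Q>K, reverse
Step 1:
                  D         M         X         B
  Initial   0.01576   0.01447   0.02428     9.928
  Change    0.03627  -0.01209  -0.02418  -0.02418
  Equil     0.05203  0.002379 9.7550e-05     9.904
  solve Keq expr → x = -0.01209; check Q = 1.5760e-05
Then remove 9.4070e-04 M of M.
Step 2:
                  D         M         X         B
  Initial   0.05203  0.001438 9.7550e-05     9.904
  Change  -4.0765e-05 1.3588e-05 2.7177e-05 2.7177e-05
  Equil     0.05199  0.001452 1.2473e-04     9.904
  solve Keq expr → x = 1.3588e-05; check Q = 1.5760e-05
Then remove 0.01915 M of D.
Step 3:
                  D         M         X         B
  Initial   0.03284  0.001452 1.2473e-04     9.904
  Change  9.1757e-05 -3.0586e-05 -6.1171e-05 -6.1171e-05
  Equil     0.03293  0.001421 6.3555e-05     9.904
  solve Keq expr → x = -3.0586e-05; check Q = 1.5760e-05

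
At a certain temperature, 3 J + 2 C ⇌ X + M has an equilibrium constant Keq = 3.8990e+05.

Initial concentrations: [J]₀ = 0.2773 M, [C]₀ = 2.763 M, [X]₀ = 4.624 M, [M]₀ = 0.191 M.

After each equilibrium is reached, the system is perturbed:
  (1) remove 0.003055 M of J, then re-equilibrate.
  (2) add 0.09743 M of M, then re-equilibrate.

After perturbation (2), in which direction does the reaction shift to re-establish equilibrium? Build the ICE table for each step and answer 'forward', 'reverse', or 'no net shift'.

Direction: reverse

Q₀ = 5.426 vs Keq = 3.8990e+05 ⇒ Q<K, forward
Step 1:
                   J          C          X          M
  Initial     0.2773      2.763      4.624      0.191
  Change     -0.2693    -0.1795    0.08977    0.08977
  Equil     0.007982      2.583      4.714     0.2808
  solve Keq expr → x = 0.08977; check Q = 3.8990e+05
Then remove 0.003055 M of J.
Step 2:
                   J          C          X          M
  Initial   0.004927      2.583      4.714     0.2808
  Change    0.003041   0.002027  -0.001014  -0.001014
  Equil     0.007968      2.585      4.713     0.2798
  solve Keq expr → x = -0.001014; check Q = 3.8990e+05
Then add 0.09743 M of M.
Step 3:
                   J          C          X          M
  Initial   0.007968      2.585      4.713     0.3772
  Change  8.3093e-04 5.5395e-04 -2.7698e-04 -2.7698e-04
  Equil     0.008799      2.586      4.712     0.3769
  solve Keq expr → x = -2.7698e-04; check Q = 3.8990e+05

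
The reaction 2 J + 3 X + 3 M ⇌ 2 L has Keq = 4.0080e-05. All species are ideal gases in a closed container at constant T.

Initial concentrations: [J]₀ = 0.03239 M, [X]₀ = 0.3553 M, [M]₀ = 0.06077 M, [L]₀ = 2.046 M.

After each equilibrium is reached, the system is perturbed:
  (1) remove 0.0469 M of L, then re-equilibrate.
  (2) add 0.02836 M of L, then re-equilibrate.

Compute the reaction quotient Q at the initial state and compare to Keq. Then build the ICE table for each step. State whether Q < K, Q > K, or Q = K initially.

Q₀ = 3.9640e+08 vs Keq = 4.0080e-05 ⇒ Q>K, reverse
Step 1:
                  J         X         M         L
  Initial   0.03239    0.3553   0.06077     2.046
  Change      1.776     2.664     2.664    -1.776
  Equil       1.808     3.019     2.725    0.2701
  solve Keq expr → x = -0.888; check Q = 4.0080e-05
Then remove 0.0469 M of L.
Step 2:
                  J         X         M         L
  Initial     1.808     3.019     2.725    0.2232
  Change   -0.03006  -0.04509  -0.04509   0.03006
  Equil       1.778     2.974      2.68    0.2533
  solve Keq expr → x = 0.01503; check Q = 4.0080e-05
Then add 0.02836 M of L.
Step 3:
                  J         X         M         L
  Initial     1.778     2.974      2.68    0.2816
  Change    0.01824   0.02736   0.02736  -0.01824
  Equil       1.796     3.001     2.707    0.2634
  solve Keq expr → x = -0.00912; check Q = 4.0080e-05

Q₀ = 3.9640e+08; Q > K (proceeds reverse)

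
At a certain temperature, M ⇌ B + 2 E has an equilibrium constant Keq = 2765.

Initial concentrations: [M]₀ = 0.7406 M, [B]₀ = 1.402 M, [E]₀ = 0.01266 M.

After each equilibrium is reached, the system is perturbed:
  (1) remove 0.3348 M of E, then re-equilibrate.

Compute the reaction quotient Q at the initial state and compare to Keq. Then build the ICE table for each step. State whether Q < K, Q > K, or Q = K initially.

Q₀ = 3.0341e-04; Q < K (proceeds forward)

Q₀ = 3.0341e-04 vs Keq = 2765 ⇒ Q<K, forward
Step 1:
                   M          B          E
  I           0.7406      1.402    0.01266
  C          -0.7389     0.7389      1.478
  E          0.00172      2.141       1.49
  solve Keq expr → x = 0.7389; check Q = 2765
Then remove 0.3348 M of E.
Step 2:
                   M          B          E
  I          0.00172      2.141      1.156
  C       -6.8315e-04 6.8315e-04   0.001366
  E         0.001037      2.142      1.157
  solve Keq expr → x = 6.8315e-04; check Q = 2765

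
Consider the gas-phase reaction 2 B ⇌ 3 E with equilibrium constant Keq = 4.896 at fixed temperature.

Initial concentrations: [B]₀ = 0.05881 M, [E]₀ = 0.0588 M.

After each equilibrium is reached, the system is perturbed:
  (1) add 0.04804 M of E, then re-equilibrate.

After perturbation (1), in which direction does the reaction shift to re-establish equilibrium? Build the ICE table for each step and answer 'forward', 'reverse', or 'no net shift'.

Q₀ = 0.05878 vs Keq = 4.896 ⇒ Q<K, forward
Step 1:
                    B           E
  Initial     0.05881      0.0588
  Change     -0.04023     0.06034
  Equil       0.01858      0.1191
  solve Keq expr → x = 0.02011; check Q = 4.896
Then add 0.04804 M of E.
Step 2:
                    B           E
  Initial     0.01858      0.1672
  Change     0.008744    -0.01312
  Equil       0.02733      0.1541
  solve Keq expr → x = -0.004372; check Q = 4.896

Direction: reverse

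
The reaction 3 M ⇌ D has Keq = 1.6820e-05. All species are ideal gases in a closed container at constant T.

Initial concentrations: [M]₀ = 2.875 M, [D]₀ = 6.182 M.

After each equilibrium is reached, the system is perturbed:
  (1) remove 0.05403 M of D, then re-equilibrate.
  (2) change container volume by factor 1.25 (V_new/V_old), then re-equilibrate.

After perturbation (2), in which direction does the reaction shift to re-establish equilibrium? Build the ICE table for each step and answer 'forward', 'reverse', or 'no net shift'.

Direction: reverse

Q₀ = 0.2601 vs Keq = 1.6820e-05 ⇒ Q>K, reverse
Step 1:
                    M           D
  Initial       2.875       6.182
  Change        18.08      -6.027
  Equil         20.96      0.1548
  solve Keq expr → x = -6.027; check Q = 1.6820e-05
Then remove 0.05403 M of D.
Step 2:
                    M           D
  Initial       20.96      0.1008
  Change      -0.1521     0.05068
  Equil          20.8      0.1515
  solve Keq expr → x = 0.05068; check Q = 1.6820e-05
Then change container volume by factor 1.25 (V_new/V_old).
Step 3:
                    M           D
  Initial       16.64      0.1212
  Change       0.1256    -0.04185
  Equil         16.77     0.07932
  solve Keq expr → x = -0.04185; check Q = 1.6820e-05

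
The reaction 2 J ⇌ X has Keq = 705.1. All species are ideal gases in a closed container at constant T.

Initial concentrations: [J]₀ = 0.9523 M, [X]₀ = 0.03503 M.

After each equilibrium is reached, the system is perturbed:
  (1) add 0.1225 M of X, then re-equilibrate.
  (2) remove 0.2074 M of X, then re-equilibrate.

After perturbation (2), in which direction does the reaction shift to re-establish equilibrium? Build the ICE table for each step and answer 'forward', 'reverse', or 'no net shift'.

Q₀ = 0.03863 vs Keq = 705.1 ⇒ Q<K, forward
Step 1:
                  J         X
  Initial    0.9523   0.03503
  Change    -0.9257    0.4629
  Equil     0.02657    0.4979
  solve Keq expr → x = 0.4629; check Q = 705.1
Then add 0.1225 M of X.
Step 2:
                  J         X
  Initial   0.02657    0.6204
  Change   0.003053 -0.001526
  Equil     0.02963    0.6189
  solve Keq expr → x = -0.001526; check Q = 705.1
Then remove 0.2074 M of X.
Step 3:
                  J         X
  Initial   0.02963    0.4115
  Change   -0.00539  0.002695
  Equil     0.02424    0.4142
  solve Keq expr → x = 0.002695; check Q = 705.1

Direction: forward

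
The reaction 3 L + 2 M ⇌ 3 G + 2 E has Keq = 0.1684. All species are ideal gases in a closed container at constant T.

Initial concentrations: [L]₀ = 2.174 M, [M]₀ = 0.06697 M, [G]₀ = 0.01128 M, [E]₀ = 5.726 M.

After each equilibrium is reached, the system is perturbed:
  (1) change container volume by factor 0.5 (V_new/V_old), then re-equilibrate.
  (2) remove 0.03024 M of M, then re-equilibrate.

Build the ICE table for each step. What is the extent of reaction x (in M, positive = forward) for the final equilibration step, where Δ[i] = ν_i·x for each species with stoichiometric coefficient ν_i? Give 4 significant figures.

x = -0.004862 M

Q₀ = 0.001021 vs Keq = 0.1684 ⇒ Q<K, forward
Step 1:
                   L          M          G          E
  Initial      2.174    0.06697    0.01128      5.726
  Change    -0.03456   -0.02304    0.03456    0.02304
  Equil        2.139    0.04393    0.04584      5.749
  solve Keq expr → x = 0.01152; check Q = 0.1684
Then change container volume by factor 0.5 (V_new/V_old).
Step 2:
                   L          M          G          E
  Initial      4.279    0.08787    0.09167       11.5
  Change           0          0          0          0
  Equil        4.279    0.08787    0.09167       11.5
  solve Keq expr → x = 0; check Q = 0.1684
Then remove 0.03024 M of M.
Step 3:
                   L          M          G          E
  Initial      4.279    0.05763    0.09167       11.5
  Change     0.01459   0.009724   -0.01459  -0.009724
  Equil        4.293    0.06735    0.07709      11.49
  solve Keq expr → x = -0.004862; check Q = 0.1684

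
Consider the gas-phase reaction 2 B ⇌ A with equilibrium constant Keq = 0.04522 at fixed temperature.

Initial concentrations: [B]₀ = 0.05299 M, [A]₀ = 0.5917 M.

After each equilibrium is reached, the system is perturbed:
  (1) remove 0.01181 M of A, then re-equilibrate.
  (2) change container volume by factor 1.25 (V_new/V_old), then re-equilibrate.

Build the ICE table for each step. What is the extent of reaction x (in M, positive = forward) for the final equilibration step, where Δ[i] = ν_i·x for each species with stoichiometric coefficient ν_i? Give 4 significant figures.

x = -0.007579 M

Q₀ = 210.7 vs Keq = 0.04522 ⇒ Q>K, reverse
Step 1:
                  B         A
  I         0.05299    0.5917
  C           1.069   -0.5347
  E           1.122   0.05697
  solve Keq expr → x = -0.5347; check Q = 0.04522
Then remove 0.01181 M of A.
Step 2:
                  B         A
  I           1.122   0.04516
  C        -0.01966  0.009831
  E           1.103   0.05499
  solve Keq expr → x = 0.009831; check Q = 0.04522
Then change container volume by factor 1.25 (V_new/V_old).
Step 3:
                  B         A
  I          0.8822   0.04399
  C         0.01516 -0.007579
  E          0.8974   0.03642
  solve Keq expr → x = -0.007579; check Q = 0.04522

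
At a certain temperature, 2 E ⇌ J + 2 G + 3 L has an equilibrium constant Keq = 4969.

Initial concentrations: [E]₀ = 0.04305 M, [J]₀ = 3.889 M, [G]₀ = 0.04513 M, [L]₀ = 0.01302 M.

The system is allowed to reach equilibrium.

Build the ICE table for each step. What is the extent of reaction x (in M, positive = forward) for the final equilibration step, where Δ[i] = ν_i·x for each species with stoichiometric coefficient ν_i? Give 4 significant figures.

x = 0.0215 M

Q₀ = 9.4331e-06 vs Keq = 4969 ⇒ Q<K, forward
Step 1:
                   E          J          G          L
  init       0.04305      3.889    0.04513    0.01302
  Δ           -0.043     0.0215      0.043    0.06449
  eq      5.3354e-05       3.91    0.08813    0.07751
  solve Keq expr → x = 0.0215; check Q = 4969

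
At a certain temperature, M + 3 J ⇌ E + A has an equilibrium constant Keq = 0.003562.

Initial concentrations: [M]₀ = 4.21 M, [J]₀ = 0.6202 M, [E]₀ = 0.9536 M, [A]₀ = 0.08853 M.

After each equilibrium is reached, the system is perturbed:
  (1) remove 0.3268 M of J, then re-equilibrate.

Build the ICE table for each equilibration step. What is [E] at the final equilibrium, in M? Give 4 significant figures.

Q₀ = 0.08406 vs Keq = 0.003562 ⇒ Q>K, reverse
Step 1:
                    M           J           E           A
  I              4.21      0.6202      0.9536     0.08853
  C            0.0777      0.2331     -0.0777     -0.0777
  E             4.288      0.8533      0.8759     0.01083
  solve Keq expr → x = -0.0777; check Q = 0.003562
Then remove 0.3268 M of J.
Step 2:
                    M           J           E           A
  I             4.288      0.5265      0.8759     0.01083
  C          0.007897     0.02369   -0.007897   -0.007897
  E             4.296      0.5502       0.868    0.002936
  solve Keq expr → x = -0.007897; check Q = 0.003562

[E]_eq = 0.868 M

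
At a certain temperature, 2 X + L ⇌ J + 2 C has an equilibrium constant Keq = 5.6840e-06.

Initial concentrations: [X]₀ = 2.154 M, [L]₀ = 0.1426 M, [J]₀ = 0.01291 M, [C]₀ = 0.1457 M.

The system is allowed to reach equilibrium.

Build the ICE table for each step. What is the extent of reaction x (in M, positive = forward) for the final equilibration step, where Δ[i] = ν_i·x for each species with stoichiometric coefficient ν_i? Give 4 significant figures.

Q₀ = 4.1422e-04 vs Keq = 5.6840e-06 ⇒ Q>K, reverse
Step 1:
                  X         L         J         C
  init        2.154    0.1426   0.01291    0.1457
  Δ         0.02524   0.01262  -0.01262  -0.02524
  eq          2.179    0.1552 2.8877e-04    0.1205
  solve Keq expr → x = -0.01262; check Q = 5.6840e-06

x = -0.01262 M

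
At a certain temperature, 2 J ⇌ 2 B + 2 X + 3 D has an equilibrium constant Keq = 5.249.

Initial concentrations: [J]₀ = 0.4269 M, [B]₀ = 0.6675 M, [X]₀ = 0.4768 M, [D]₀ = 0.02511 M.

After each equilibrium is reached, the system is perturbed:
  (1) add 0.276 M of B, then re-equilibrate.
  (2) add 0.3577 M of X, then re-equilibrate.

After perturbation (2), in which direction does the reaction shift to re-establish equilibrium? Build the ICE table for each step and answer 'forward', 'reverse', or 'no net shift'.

Q₀ = 8.7996e-06 vs Keq = 5.249 ⇒ Q<K, forward
Step 1:
                    J           B           X           D
  init         0.4269      0.6675      0.4768     0.02511
  Δ            -0.311       0.311       0.311      0.4664
  eq           0.1159      0.9785      0.7878      0.4915
  solve Keq expr → x = 0.1555; check Q = 5.249
Then add 0.276 M of B.
Step 2:
                    J           B           X           D
  init         0.1159       1.254      0.7878      0.4915
  Δ           0.01674    -0.01674    -0.01674    -0.02512
  eq           0.1327       1.238       0.771      0.4664
  solve Keq expr → x = -0.008372; check Q = 5.249
Then add 0.3577 M of X.
Step 3:
                    J           B           X           D
  init         0.1327       1.238       1.129      0.4664
  Δ           0.02801    -0.02801    -0.02801    -0.04201
  eq           0.1607        1.21       1.101      0.4244
  solve Keq expr → x = -0.014; check Q = 5.249

Direction: reverse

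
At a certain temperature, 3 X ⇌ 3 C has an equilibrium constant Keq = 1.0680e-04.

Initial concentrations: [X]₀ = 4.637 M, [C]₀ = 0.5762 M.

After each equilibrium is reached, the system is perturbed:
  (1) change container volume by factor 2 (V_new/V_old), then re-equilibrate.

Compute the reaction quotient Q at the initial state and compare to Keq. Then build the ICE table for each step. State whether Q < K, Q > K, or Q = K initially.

Q₀ = 0.001919; Q > K (proceeds reverse)

Q₀ = 0.001919 vs Keq = 1.0680e-04 ⇒ Q>K, reverse
Step 1:
                    X           C
  Initial       4.637      0.5762
  Change       0.3401     -0.3401
  Equil         4.977      0.2361
  solve Keq expr → x = -0.1134; check Q = 1.0680e-04
Then change container volume by factor 2 (V_new/V_old).
Step 2:
                    X           C
  Initial       2.489      0.1181
  Change            0           0
  Equil         2.489      0.1181
  solve Keq expr → x = 0; check Q = 1.0680e-04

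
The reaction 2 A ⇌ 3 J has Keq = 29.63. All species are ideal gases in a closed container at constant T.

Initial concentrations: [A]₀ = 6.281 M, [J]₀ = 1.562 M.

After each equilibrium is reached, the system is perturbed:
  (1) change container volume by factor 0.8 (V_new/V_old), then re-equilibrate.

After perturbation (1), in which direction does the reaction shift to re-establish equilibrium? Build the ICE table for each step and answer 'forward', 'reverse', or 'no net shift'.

Direction: reverse

Q₀ = 0.0966 vs Keq = 29.63 ⇒ Q<K, forward
Step 1:
                    A           J
  I             6.281       1.562
  C            -3.265       4.897
  E             3.016       6.459
  solve Keq expr → x = 1.632; check Q = 29.63
Then change container volume by factor 0.8 (V_new/V_old).
Step 2:
                    A           J
  I              3.77       8.074
  C            0.2057     -0.3086
  E             3.976       7.766
  solve Keq expr → x = -0.1029; check Q = 29.63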